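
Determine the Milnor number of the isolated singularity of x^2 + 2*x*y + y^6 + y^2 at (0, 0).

The Hessian of f at 0 has rank 1. Corank 1: A-series; mu = 5 gives A_5.

5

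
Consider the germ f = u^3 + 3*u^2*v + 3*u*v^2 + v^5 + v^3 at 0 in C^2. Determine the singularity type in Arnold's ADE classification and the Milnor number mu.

Type E8, Milnor number mu = 8.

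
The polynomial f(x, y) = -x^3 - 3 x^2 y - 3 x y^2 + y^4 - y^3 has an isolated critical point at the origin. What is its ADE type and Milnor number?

The Hessian of f at 0 has rank 0. Corank 2; j^3 = -(x + y)^3 is a perfect cube, so E-series; the 4-jet and mu = 6 give E_6.

Type E_6, Milnor number mu = 6.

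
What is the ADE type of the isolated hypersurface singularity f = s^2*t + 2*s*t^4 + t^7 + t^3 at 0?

D4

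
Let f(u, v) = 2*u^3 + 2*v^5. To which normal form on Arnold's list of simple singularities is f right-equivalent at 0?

E8

The Hessian of f at 0 is [[0, 0], [0, 0]] with rank 0, so corank 2. A Groebner basis of the Jacobian ideal J(f) in C{u,v} is {v^4, u^2}; counting standard monomials gives mu = 8. Corank 2; j^3 = 2*u^3 is a perfect cube, so E-series; the 5-jet and mu = 8 give E_8.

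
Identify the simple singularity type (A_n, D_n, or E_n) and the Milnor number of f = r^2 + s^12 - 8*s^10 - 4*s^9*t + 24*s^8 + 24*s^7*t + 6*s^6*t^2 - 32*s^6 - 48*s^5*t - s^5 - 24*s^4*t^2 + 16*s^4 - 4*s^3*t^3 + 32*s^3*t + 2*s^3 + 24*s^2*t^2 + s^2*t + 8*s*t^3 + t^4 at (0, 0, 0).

The Hessian of f at 0 has rank 1. Corank 2; j^3 = s^2*(2*s + t) has shape L^2 M (L != M), so D-series; mu = 5 gives D_5.

Type D_{5}, Milnor number mu = 5.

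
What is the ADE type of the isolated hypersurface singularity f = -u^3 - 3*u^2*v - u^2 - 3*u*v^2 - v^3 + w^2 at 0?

The Hessian of f at 0 has rank 2. Corank 1: A-series; mu = 2 gives A_2.

A_2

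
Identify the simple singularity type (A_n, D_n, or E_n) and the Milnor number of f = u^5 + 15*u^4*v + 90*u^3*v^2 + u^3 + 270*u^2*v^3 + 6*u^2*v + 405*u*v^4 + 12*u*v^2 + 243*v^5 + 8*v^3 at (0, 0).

The Hessian of f at 0 has rank 0. Corank 2; j^3 = (u + 2*v)^3 is a perfect cube, so E-series; the 5-jet and mu = 8 give E_8.

Type E8, Milnor number mu = 8.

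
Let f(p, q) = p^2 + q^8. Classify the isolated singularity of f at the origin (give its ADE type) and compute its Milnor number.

The Hessian of f at 0 has rank 1. Corank 1: A-series; mu = 7 gives A_7.

Type A7, Milnor number mu = 7.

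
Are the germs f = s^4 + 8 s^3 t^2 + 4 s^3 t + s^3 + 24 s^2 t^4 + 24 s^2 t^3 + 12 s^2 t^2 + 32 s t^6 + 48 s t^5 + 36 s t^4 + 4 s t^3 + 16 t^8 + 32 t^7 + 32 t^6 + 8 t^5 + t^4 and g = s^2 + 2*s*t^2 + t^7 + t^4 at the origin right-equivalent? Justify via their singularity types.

No.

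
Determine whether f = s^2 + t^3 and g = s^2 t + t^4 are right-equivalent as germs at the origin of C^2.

No.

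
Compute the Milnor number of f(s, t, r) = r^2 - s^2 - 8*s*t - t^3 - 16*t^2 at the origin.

The Hessian of f at 0 has rank 2. Corank 1: A-series; mu = 2 gives A_2.

2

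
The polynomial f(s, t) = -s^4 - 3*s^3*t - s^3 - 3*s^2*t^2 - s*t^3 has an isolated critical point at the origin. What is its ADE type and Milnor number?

Type E_7, Milnor number mu = 7.

The Hessian of f at 0 is [[0, 0], [0, 0]] with rank 0, so corank 2. A Groebner basis of the Jacobian ideal J(f) in C{s,t} is {3*s^2 + t^4 + t^3, s^3, s^2*t - s^2 - t^3/3, 2*s^2 + s*t^2 + 2*t^3/3}; counting standard monomials gives mu = 7. Corank 2; j^3 = -s^3 is a perfect cube, so E-series; the 4-jet and mu = 7 give E_7.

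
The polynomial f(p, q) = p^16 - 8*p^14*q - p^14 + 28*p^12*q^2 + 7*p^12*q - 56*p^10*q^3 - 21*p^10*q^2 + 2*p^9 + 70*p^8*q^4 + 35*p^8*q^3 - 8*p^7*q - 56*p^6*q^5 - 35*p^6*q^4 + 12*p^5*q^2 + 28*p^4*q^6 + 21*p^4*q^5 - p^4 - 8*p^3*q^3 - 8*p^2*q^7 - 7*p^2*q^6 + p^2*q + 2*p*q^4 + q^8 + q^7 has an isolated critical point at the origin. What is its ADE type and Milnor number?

Type D9, Milnor number mu = 9.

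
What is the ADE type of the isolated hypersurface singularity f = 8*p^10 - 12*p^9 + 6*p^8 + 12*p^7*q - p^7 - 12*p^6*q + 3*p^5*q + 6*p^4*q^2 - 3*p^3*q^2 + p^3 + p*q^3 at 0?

E_7

The Hessian of f at 0 is [[0, 0], [0, 0]] with rank 0, so corank 2. A Groebner basis of the Jacobian ideal J(f) in C{p,q} is {p^3, p*q^2, 3*p^2 + q^3}; counting standard monomials gives mu = 7. Corank 2; j^3 = p^3 is a perfect cube, so E-series; the 4-jet and mu = 7 give E_7.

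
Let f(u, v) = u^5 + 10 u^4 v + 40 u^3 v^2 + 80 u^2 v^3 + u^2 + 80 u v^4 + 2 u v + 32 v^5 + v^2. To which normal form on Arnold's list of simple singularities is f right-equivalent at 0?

A4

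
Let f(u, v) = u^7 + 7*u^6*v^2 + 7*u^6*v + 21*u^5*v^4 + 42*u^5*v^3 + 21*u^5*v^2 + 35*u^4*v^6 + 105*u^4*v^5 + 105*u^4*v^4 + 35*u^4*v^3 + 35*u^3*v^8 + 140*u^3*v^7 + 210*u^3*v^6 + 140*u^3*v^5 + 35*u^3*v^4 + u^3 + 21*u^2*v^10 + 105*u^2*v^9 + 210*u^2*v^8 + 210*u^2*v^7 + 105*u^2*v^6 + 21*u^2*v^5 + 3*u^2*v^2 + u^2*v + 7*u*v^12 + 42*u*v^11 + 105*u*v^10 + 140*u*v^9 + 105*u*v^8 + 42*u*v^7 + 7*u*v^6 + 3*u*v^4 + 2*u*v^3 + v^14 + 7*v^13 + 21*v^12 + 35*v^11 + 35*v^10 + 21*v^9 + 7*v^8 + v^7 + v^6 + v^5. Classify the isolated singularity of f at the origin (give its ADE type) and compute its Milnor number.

Type D_8, Milnor number mu = 8.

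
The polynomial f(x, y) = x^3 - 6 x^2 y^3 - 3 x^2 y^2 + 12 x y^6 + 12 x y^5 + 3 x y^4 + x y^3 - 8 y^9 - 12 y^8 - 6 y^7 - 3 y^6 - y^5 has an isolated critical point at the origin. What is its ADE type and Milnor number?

Type E_7, Milnor number mu = 7.

The Hessian of f at 0 has rank 0. Corank 2; j^3 = x^3 is a perfect cube, so E-series; the 4-jet and mu = 7 give E_7.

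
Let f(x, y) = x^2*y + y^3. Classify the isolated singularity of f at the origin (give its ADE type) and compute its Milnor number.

The Hessian of f at 0 has rank 0. Corank 2; j^3 = y*(x^2 + y^2) splits into three distinct lines over C (the quadratic factor has nonzero discriminant), so D_4.

Type D4, Milnor number mu = 4.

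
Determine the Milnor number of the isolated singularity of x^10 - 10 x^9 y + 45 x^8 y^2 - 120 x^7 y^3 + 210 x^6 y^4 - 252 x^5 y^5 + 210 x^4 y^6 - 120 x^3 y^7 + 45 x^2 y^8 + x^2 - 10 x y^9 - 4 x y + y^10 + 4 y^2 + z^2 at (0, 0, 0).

The Hessian of f at 0 is [[2, -4, 0], [-4, 8, 0], [0, 0, 2]] with rank 2, so corank 1. A Groebner basis of the Jacobian ideal J(f) in C{x,y,z} is {y^9, x - 2*y, z}; counting standard monomials gives mu = 9. Corank 1: A-series; mu = 9 gives A_9.

9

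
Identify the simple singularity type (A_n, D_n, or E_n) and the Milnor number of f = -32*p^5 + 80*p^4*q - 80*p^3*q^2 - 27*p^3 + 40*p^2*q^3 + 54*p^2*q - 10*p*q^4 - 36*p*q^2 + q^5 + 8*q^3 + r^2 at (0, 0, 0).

Type E_{8}, Milnor number mu = 8.

The Hessian of f at 0 is [[0, 0, 0], [0, 0, 0], [0, 0, 2]] with rank 1, so corank 2. A Groebner basis of the Jacobian ideal J(f) in C{p,q,r} is {q^5, p*q^3 - 5*q^4/8, p^2 - 4*p*q/3 + 4*q^2/9, r}; counting standard monomials gives mu = 8. Corank 2; j^3 = -(3*p - 2*q)^3 is a perfect cube, so E-series; the 5-jet and mu = 8 give E_8.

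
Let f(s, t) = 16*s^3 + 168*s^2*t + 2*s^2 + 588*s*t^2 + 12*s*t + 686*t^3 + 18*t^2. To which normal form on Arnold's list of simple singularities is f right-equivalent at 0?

The Hessian of f at 0 has rank 1. Corank 1: A-series; mu = 2 gives A_2.

A_2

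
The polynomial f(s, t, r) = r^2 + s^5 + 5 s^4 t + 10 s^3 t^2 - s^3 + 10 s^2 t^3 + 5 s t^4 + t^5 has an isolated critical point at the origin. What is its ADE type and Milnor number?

Type E8, Milnor number mu = 8.

The Hessian of f at 0 has rank 1. Corank 2; j^3 = -s^3 is a perfect cube, so E-series; the 5-jet and mu = 8 give E_8.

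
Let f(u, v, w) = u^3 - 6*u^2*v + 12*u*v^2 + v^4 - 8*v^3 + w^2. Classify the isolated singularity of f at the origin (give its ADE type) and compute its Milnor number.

Type E_{6}, Milnor number mu = 6.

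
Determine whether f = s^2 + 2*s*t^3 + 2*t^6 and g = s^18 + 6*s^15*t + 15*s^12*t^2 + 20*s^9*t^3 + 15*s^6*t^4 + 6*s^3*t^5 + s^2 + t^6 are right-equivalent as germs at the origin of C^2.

Yes.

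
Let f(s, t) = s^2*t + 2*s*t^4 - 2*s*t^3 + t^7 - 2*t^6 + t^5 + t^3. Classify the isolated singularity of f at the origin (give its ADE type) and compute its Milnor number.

Type D4, Milnor number mu = 4.

The Hessian of f at 0 has rank 0. Corank 2; j^3 = t*(s^2 + t^2) splits into three distinct lines over C (the quadratic factor has nonzero discriminant), so D_4.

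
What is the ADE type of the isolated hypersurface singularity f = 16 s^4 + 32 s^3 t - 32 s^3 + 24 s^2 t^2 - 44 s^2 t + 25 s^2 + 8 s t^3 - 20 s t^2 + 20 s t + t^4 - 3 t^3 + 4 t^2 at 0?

The Hessian of f at 0 has rank 1. Corank 1: A-series; mu = 2 gives A_2.

A_{2}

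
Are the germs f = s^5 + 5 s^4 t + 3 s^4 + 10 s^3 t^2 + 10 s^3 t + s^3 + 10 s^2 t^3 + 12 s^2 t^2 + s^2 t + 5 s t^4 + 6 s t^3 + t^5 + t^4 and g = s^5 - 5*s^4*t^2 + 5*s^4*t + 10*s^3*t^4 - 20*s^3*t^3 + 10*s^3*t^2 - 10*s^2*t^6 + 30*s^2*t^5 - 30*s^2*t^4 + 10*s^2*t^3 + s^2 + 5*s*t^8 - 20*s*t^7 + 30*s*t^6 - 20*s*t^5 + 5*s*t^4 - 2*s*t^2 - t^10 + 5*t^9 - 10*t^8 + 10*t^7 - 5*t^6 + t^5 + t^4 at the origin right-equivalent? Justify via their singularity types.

No.

The Hessian of f at 0 has rank 0. Corank 2; j^3 = s^2*(s + t) has shape L^2 M (L != M), so D-series; mu = 5 gives D_5. The Hessian of g at 0 has rank 1. Corank 1: A-series; mu = 4 gives A_4. f is D_5 but g is A_4, hence not right-equivalent.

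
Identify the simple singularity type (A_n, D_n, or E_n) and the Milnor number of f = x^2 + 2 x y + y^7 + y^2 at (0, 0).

Type A_{6}, Milnor number mu = 6.

The Hessian of f at 0 is [[2, 2], [2, 2]] with rank 1, so corank 1. A Groebner basis of the Jacobian ideal J(f) in C{x,y} is {y^6, x + y}; counting standard monomials gives mu = 6. Corank 1: A-series; mu = 6 gives A_6.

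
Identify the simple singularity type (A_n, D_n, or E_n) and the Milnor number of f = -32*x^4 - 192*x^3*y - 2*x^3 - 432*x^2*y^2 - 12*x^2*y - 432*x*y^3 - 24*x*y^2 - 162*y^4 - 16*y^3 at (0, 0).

Type E_{6}, Milnor number mu = 6.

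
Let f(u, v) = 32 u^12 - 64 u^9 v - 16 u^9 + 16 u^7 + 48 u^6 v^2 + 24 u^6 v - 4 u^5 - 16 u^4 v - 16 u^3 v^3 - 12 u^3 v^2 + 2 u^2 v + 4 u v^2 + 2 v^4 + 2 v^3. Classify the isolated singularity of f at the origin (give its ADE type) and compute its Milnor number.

The Hessian of f at 0 has rank 0. Corank 2; j^3 = 2*v*(u + v)^2 has shape L^2 M (L != M), so D-series; mu = 5 gives D_5.

Type D5, Milnor number mu = 5.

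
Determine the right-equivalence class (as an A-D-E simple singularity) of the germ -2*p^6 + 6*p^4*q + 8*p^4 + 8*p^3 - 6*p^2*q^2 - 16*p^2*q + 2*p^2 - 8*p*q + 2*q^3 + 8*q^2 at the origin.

The Hessian of f at 0 has rank 1. Corank 1: A-series; mu = 2 gives A_2.

A_{2}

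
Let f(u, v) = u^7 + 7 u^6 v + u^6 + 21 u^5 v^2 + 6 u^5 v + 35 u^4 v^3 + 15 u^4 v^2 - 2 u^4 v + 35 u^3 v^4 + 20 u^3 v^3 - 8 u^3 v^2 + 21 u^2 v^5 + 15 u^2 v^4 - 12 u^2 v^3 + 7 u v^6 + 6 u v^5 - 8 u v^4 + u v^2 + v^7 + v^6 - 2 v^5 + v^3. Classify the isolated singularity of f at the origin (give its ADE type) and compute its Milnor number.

The Hessian of f at 0 is [[0, 0], [0, 0]] with rank 0, so corank 2. A Groebner basis of the Jacobian ideal J(f) in C{u,v} is {u^4 - u*v - v^2, u^2*v + v^2/6, u*v^2, v^3}; counting standard monomials gives mu = 7. Corank 2; j^3 = v^2*(u + v) has shape L^2 M (L != M), so D-series; mu = 7 gives D_7.

Type D7, Milnor number mu = 7.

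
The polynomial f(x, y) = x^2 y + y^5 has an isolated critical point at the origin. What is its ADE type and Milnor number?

Type D6, Milnor number mu = 6.

The Hessian of f at 0 has rank 0. Corank 2; j^3 = x^2*y has shape L^2 M (L != M), so D-series; mu = 6 gives D_6.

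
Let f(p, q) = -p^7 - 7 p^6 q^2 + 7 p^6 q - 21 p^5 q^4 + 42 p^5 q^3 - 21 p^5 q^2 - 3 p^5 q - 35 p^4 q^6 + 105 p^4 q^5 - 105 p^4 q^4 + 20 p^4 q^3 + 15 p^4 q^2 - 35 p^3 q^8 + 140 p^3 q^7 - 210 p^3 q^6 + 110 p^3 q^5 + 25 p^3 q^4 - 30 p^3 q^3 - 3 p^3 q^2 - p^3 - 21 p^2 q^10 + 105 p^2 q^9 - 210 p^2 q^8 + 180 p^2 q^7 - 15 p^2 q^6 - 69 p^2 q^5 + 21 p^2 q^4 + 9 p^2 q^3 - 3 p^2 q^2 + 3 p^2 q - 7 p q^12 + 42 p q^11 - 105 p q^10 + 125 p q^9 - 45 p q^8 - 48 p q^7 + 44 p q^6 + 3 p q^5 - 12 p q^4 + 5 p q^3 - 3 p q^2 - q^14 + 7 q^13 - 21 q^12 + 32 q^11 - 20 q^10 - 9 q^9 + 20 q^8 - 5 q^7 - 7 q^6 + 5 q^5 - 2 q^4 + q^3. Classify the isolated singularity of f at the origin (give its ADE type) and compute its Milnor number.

Type E_7, Milnor number mu = 7.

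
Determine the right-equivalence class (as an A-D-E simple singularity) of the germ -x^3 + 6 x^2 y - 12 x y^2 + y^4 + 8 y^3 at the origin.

E_6

The Hessian of f at 0 has rank 0. Corank 2; j^3 = -(x - 2*y)^3 is a perfect cube, so E-series; the 4-jet and mu = 6 give E_6.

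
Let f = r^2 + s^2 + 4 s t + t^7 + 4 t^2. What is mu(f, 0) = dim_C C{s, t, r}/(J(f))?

6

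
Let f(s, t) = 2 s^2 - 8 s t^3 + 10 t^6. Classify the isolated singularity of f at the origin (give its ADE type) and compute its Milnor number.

Type A_5, Milnor number mu = 5.

The Hessian of f at 0 has rank 1. Corank 1: A-series; mu = 5 gives A_5.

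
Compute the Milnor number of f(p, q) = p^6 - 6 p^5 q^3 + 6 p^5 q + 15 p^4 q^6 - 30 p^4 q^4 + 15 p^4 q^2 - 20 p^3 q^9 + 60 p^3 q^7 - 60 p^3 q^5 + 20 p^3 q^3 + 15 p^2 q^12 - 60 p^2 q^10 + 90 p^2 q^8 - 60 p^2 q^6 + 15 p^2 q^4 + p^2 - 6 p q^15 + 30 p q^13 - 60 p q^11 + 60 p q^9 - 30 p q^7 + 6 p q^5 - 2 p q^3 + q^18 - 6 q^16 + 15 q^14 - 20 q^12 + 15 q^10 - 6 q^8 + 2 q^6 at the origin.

The Hessian of f at 0 is [[2, 0], [0, 0]] with rank 1, so corank 1. A Groebner basis of the Jacobian ideal J(f) in C{p,q} is {p*q^2, -p + q^3, p^2}; counting standard monomials gives mu = 5. Corank 1: A-series; mu = 5 gives A_5.

5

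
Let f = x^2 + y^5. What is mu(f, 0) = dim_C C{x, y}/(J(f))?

4

The Hessian of f at 0 has rank 1. Corank 1: A-series; mu = 4 gives A_4.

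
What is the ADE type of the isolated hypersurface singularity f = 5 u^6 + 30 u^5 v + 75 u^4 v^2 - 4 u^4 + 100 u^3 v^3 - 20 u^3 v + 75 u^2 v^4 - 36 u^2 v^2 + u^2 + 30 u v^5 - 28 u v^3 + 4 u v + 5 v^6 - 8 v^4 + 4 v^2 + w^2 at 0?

A_{5}

The Hessian of f at 0 has rank 2. Corank 1: A-series; mu = 5 gives A_5.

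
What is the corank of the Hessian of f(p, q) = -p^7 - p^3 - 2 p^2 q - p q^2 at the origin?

2

Hessian at 0 has rank 0.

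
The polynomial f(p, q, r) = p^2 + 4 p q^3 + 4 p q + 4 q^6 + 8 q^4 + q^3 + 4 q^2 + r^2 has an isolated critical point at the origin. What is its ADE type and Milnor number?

The Hessian of f at 0 has rank 2. Corank 1: A-series; mu = 2 gives A_2.

Type A_{2}, Milnor number mu = 2.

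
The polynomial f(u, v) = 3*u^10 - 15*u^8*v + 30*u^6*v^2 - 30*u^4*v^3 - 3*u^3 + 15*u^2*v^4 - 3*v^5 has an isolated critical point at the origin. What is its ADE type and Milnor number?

Type E8, Milnor number mu = 8.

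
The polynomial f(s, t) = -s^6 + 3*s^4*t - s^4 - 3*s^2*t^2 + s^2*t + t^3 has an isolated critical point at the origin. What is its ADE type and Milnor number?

The Hessian of f at 0 has rank 0. Corank 2; j^3 = t*(s^2 + t^2) splits into three distinct lines over C (the quadratic factor has nonzero discriminant), so D_4.

Type D_4, Milnor number mu = 4.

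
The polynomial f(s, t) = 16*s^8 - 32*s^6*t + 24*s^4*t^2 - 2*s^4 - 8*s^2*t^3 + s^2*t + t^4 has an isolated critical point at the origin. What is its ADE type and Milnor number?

Type D5, Milnor number mu = 5.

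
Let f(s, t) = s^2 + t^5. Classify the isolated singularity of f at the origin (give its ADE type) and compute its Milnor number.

The Hessian of f at 0 has rank 1. Corank 1: A-series; mu = 4 gives A_4.

Type A4, Milnor number mu = 4.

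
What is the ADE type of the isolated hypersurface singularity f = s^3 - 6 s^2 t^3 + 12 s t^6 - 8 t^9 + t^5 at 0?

The Hessian of f at 0 is [[0, 0], [0, 0]] with rank 0, so corank 2. A Groebner basis of the Jacobian ideal J(f) in C{s,t} is {-s^2/4 + s*t^3, t^4, s^3, s^2*t}; counting standard monomials gives mu = 8. Corank 2; j^3 = s^3 is a perfect cube, so E-series; the 5-jet and mu = 8 give E_8.

E_8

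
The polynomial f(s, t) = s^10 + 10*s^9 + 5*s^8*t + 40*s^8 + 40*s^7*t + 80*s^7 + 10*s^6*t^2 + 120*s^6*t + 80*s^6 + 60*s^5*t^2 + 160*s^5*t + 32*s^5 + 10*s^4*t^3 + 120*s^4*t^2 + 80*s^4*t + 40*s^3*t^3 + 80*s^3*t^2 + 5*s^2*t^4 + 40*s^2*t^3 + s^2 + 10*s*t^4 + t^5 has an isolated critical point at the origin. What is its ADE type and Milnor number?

Type A_4, Milnor number mu = 4.

The Hessian of f at 0 has rank 1. Corank 1: A-series; mu = 4 gives A_4.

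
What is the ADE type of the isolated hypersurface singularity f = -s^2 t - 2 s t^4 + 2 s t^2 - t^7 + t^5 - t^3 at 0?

D6

The Hessian of f at 0 has rank 0. Corank 2; j^3 = -t*(s - t)^2 has shape L^2 M (L != M), so D-series; mu = 6 gives D_6.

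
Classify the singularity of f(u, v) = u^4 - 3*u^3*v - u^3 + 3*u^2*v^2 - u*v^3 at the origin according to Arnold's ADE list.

The Hessian of f at 0 is [[0, 0], [0, 0]] with rank 0, so corank 2. A Groebner basis of the Jacobian ideal J(f) in C{u,v} is {3*u^2 + v^4 + v^3, u^3, u^2*v - u^2 - v^3/3, -2*u^2 + u*v^2 - 2*v^3/3}; counting standard monomials gives mu = 7. Corank 2; j^3 = -u^3 is a perfect cube, so E-series; the 4-jet and mu = 7 give E_7.

E_{7}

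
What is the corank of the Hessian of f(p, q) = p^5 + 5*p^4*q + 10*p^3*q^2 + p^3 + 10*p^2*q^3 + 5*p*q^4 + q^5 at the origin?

2

Hessian at 0 has rank 0.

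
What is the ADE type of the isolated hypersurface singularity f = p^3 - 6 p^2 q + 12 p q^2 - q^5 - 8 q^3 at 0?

The Hessian of f at 0 is [[0, 0], [0, 0]] with rank 0, so corank 2. A Groebner basis of the Jacobian ideal J(f) in C{p,q} is {q^4, p^2 - 4*p*q + 4*q^2}; counting standard monomials gives mu = 8. Corank 2; j^3 = (p - 2*q)^3 is a perfect cube, so E-series; the 5-jet and mu = 8 give E_8.

E_8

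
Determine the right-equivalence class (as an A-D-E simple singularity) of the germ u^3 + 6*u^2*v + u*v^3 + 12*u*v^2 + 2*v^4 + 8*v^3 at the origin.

E_{7}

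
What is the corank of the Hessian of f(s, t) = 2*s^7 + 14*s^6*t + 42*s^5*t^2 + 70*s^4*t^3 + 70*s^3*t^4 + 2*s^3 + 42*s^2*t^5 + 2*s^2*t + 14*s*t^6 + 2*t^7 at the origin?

2

Hessian at 0 has rank 0.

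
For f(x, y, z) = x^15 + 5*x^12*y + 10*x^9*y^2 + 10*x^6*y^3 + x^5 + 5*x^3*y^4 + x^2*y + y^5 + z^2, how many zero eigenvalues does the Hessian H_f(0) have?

2

Hessian at 0 has rank 1.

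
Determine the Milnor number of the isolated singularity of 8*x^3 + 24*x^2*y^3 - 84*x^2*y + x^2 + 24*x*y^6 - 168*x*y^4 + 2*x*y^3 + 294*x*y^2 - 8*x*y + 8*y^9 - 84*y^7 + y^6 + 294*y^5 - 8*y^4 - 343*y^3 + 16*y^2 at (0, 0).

2

The Hessian of f at 0 has rank 1. Corank 1: A-series; mu = 2 gives A_2.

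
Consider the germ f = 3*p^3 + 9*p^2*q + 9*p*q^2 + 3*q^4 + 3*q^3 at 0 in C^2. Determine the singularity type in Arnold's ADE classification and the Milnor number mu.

Type E_{6}, Milnor number mu = 6.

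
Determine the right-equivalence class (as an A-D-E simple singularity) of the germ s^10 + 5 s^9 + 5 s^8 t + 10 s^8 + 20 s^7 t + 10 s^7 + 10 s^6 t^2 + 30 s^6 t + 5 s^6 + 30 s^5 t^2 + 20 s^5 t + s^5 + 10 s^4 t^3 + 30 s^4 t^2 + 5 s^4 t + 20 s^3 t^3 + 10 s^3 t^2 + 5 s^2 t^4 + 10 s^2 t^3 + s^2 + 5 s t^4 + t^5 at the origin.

A_{4}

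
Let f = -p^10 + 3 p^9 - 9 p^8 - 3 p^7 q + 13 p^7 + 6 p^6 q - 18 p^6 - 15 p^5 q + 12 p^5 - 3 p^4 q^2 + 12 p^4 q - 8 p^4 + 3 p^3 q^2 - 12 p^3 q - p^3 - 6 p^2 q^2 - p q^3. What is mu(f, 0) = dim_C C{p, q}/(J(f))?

The Hessian of f at 0 is [[0, 0], [0, 0]] with rank 0, so corank 2. A Groebner basis of the Jacobian ideal J(f) in C{p,q} is {3*p^2/4 + q^4 + q^3/4, p^3, p^2*q - p^2/4 - q^3/12, p^2 + p*q^2 + q^3/3}; counting standard monomials gives mu = 7. Corank 2; j^3 = -p^3 is a perfect cube, so E-series; the 4-jet and mu = 7 give E_7.

7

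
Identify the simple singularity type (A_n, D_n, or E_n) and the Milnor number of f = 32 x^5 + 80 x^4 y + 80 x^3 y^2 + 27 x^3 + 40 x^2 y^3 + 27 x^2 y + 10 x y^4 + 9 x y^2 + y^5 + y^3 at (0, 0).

Type E_8, Milnor number mu = 8.

The Hessian of f at 0 has rank 0. Corank 2; j^3 = (3*x + y)^3 is a perfect cube, so E-series; the 5-jet and mu = 8 give E_8.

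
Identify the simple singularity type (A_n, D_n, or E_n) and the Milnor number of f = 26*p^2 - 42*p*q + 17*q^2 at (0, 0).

Type A_{1}, Milnor number mu = 1.

The Hessian of f at 0 has rank 2. Corank 0: nondegenerate Morse point, so A_1.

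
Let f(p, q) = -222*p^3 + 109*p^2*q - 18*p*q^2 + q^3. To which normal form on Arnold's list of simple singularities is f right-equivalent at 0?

The Hessian of f at 0 has rank 0. Corank 2; j^3 = -(6*p - q)*(37*p^2 - 12*p*q + q^2) splits into three distinct lines over C (the quadratic factor has nonzero discriminant), so D_4.

D_4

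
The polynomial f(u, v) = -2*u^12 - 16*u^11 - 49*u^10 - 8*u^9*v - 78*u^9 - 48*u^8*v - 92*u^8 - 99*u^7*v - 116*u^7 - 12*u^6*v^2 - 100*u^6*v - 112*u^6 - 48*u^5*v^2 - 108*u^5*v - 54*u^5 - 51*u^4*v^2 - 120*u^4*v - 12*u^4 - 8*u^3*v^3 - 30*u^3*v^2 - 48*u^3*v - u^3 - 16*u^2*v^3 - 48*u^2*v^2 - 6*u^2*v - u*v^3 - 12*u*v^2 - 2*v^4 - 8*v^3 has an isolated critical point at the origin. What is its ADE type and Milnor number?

Type E7, Milnor number mu = 7.

The Hessian of f at 0 is [[0, 0], [0, 0]] with rank 0, so corank 2. A Groebner basis of the Jacobian ideal J(f) in C{u,v} is {-3*u^2/712 - 3*u*v/178 + v^4 - v^3/712 - 3*v^2/178, u^3 + 285*u^2/356 + 285*u*v/89 + 2943*v^3/356 + 285*v^2/89, u^2*v - 191*u^2/712 - 191*u*v/178 - 8735*v^3/2136 - 191*v^2/178, 6*u^2/89 + u*v^2 + 24*u*v/89 + 180*v^3/89 + 24*v^2/89}; counting standard monomials gives mu = 7. Corank 2; j^3 = -(u + 2*v)^3 is a perfect cube, so E-series; the 4-jet and mu = 7 give E_7.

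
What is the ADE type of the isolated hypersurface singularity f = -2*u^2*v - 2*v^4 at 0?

The Hessian of f at 0 has rank 0. Corank 2; j^3 = -2*u^2*v has shape L^2 M (L != M), so D-series; mu = 5 gives D_5.

D_{5}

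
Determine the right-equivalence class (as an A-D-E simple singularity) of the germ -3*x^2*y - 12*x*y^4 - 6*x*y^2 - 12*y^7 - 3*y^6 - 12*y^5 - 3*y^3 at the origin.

The Hessian of f at 0 has rank 0. Corank 2; j^3 = -3*y*(x + y)^2 has shape L^2 M (L != M), so D-series; mu = 7 gives D_7.

D_7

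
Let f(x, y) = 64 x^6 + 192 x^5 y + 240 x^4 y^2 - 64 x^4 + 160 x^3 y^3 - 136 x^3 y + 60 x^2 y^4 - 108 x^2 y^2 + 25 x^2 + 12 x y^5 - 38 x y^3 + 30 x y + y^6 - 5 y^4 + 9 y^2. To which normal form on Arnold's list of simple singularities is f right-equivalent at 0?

A_{3}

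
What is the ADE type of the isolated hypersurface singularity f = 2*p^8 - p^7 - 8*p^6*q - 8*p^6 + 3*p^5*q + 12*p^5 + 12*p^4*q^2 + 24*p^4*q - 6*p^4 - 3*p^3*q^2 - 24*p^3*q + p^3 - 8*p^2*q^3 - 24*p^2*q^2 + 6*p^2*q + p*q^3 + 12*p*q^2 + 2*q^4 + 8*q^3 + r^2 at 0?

E_7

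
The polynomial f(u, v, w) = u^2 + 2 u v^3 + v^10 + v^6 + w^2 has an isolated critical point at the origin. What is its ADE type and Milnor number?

Type A9, Milnor number mu = 9.

The Hessian of f at 0 has rank 2. Corank 1: A-series; mu = 9 gives A_9.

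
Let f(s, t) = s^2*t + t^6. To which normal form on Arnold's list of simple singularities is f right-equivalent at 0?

D_7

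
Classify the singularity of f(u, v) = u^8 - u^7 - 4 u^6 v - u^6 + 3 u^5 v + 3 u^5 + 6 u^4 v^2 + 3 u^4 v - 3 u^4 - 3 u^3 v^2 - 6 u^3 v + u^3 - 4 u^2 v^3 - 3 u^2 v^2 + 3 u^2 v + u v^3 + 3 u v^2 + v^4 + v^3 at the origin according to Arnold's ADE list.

The Hessian of f at 0 has rank 0. Corank 2; j^3 = (u + v)^3 is a perfect cube, so E-series; the 4-jet and mu = 7 give E_7.

E7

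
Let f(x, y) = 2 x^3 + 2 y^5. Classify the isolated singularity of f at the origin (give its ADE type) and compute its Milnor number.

Type E_{8}, Milnor number mu = 8.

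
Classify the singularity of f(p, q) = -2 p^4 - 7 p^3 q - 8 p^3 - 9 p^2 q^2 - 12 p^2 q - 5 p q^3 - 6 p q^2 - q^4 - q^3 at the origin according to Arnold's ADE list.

E7

The Hessian of f at 0 has rank 0. Corank 2; j^3 = -(2*p + q)^3 is a perfect cube, so E-series; the 4-jet and mu = 7 give E_7.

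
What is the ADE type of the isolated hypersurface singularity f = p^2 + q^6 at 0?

A_{5}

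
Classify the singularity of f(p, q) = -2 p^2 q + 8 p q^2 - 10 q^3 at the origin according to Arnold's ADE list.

D4

The Hessian of f at 0 is [[0, 0], [0, 0]] with rank 0, so corank 2. A Groebner basis of the Jacobian ideal J(f) in C{p,q} is {q^3, p^2 - q^2, p*q - 2*q^2}; counting standard monomials gives mu = 4. Corank 2; j^3 = -2*q*(p^2 - 4*p*q + 5*q^2) splits into three distinct lines over C (the quadratic factor has nonzero discriminant), so D_4.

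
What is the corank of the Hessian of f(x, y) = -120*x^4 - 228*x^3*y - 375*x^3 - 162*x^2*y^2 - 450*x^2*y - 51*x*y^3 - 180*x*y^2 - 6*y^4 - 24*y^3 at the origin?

2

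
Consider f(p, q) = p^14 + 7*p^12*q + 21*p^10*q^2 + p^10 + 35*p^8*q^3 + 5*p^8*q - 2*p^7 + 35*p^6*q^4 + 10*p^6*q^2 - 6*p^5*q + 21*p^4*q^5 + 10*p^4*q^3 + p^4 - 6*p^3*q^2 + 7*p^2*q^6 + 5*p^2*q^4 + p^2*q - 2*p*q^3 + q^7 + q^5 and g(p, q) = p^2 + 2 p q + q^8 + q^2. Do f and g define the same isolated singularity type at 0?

No.

The Hessian of f at 0 has rank 0. Corank 2; j^3 = p^2*q has shape L^2 M (L != M), so D-series; mu = 8 gives D_8. The Hessian of g at 0 has rank 1. Corank 1: A-series; mu = 7 gives A_7. f is D_8 but g is A_7, hence not right-equivalent.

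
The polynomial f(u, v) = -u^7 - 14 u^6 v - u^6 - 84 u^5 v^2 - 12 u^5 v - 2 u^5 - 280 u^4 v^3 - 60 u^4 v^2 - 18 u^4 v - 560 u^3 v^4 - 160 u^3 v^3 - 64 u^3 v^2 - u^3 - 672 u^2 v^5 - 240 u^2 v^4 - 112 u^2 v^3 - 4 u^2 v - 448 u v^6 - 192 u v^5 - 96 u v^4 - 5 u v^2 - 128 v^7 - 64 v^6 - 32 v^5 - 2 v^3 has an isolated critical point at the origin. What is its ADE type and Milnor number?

Type D_{7}, Milnor number mu = 7.

The Hessian of f at 0 has rank 0. Corank 2; j^3 = -(u + v)^2*(u + 2*v) has shape L^2 M (L != M), so D-series; mu = 7 gives D_7.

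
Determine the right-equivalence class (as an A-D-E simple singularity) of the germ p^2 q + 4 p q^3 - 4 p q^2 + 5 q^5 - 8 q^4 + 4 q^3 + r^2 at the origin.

D6

The Hessian of f at 0 is [[0, 0, 0], [0, 0, 0], [0, 0, 2]] with rank 1, so corank 2. A Groebner basis of the Jacobian ideal J(f) in C{p,q,r} is {p^3 - 24*p^2 + 100*p*q - 104*q^2, p^2*q - 8*p^2 + 34*p*q - 36*q^2, -2*p^2 + p*q^2 + 9*p*q - 10*q^2, p*q/2 + q^3 - q^2, r}; counting standard monomials gives mu = 6. Corank 2; j^3 = q*(p - 2*q)^2 has shape L^2 M (L != M), so D-series; mu = 6 gives D_6.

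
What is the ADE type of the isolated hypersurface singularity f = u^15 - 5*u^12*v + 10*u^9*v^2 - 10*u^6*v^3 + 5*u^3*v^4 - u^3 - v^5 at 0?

The Hessian of f at 0 has rank 0. Corank 2; j^3 = -u^3 is a perfect cube, so E-series; the 5-jet and mu = 8 give E_8.

E_{8}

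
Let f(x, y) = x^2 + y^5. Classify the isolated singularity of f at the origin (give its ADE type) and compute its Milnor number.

The Hessian of f at 0 has rank 1. Corank 1: A-series; mu = 4 gives A_4.

Type A_4, Milnor number mu = 4.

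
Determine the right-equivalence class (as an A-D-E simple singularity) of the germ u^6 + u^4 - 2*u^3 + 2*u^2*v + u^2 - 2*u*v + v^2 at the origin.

A_5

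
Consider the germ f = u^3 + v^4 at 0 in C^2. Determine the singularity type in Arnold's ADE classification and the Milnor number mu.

Type E6, Milnor number mu = 6.

The Hessian of f at 0 has rank 0. Corank 2; j^3 = u^3 is a perfect cube, so E-series; the 4-jet and mu = 6 give E_6.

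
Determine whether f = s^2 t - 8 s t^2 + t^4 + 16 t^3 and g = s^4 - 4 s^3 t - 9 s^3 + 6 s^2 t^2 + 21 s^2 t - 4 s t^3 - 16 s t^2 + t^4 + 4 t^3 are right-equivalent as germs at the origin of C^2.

The Hessian of f at 0 has rank 0. Corank 2; j^3 = t*(s - 4*t)^2 has shape L^2 M (L != M), so D-series; mu = 5 gives D_5. The Hessian of g at 0 has rank 0. Corank 2; j^3 = -(s - t)*(3*s - 2*t)^2 has shape L^2 M (L != M), so D-series; mu = 5 gives D_5. Both have type D_5, hence right-equivalent.

Yes.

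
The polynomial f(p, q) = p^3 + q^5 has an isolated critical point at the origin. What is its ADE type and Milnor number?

Type E_8, Milnor number mu = 8.

The Hessian of f at 0 is [[0, 0], [0, 0]] with rank 0, so corank 2. A Groebner basis of the Jacobian ideal J(f) in C{p,q} is {q^4, p^2}; counting standard monomials gives mu = 8. Corank 2; j^3 = p^3 is a perfect cube, so E-series; the 5-jet and mu = 8 give E_8.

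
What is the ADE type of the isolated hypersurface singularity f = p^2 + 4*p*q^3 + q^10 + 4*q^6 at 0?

A_{9}

The Hessian of f at 0 has rank 1. Corank 1: A-series; mu = 9 gives A_9.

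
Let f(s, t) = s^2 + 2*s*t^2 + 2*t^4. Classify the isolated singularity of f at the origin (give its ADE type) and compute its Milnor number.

Type A_3, Milnor number mu = 3.

The Hessian of f at 0 is [[2, 0], [0, 0]] with rank 1, so corank 1. A Groebner basis of the Jacobian ideal J(f) in C{s,t} is {s^2, s*t, s + t^2}; counting standard monomials gives mu = 3. Corank 1: A-series; mu = 3 gives A_3.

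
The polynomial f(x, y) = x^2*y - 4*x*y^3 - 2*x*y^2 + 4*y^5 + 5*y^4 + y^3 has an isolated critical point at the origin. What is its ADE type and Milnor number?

Type D_5, Milnor number mu = 5.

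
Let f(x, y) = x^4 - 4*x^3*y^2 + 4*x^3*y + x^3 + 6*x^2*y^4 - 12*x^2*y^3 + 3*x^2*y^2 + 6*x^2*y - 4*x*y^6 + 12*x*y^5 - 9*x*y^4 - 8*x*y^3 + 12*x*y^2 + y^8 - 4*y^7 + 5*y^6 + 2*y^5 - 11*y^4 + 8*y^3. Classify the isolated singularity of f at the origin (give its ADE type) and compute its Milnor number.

The Hessian of f at 0 has rank 0. Corank 2; j^3 = (x + 2*y)^3 is a perfect cube, so E-series; the 4-jet and mu = 6 give E_6.

Type E6, Milnor number mu = 6.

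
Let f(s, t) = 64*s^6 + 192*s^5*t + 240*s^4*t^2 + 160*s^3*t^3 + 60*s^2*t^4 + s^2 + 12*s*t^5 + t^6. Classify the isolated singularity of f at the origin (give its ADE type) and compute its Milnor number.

Type A_5, Milnor number mu = 5.

The Hessian of f at 0 is [[2, 0], [0, 0]] with rank 1, so corank 1. A Groebner basis of the Jacobian ideal J(f) in C{s,t} is {t^5, s}; counting standard monomials gives mu = 5. Corank 1: A-series; mu = 5 gives A_5.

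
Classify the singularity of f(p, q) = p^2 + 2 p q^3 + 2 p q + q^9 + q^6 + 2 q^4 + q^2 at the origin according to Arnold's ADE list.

A_8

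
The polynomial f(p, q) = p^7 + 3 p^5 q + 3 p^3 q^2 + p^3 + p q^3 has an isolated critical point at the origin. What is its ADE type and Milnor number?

The Hessian of f at 0 is [[0, 0], [0, 0]] with rank 0, so corank 2. A Groebner basis of the Jacobian ideal J(f) in C{p,q} is {p^3, p*q^2, 3*p^2 + q^3}; counting standard monomials gives mu = 7. Corank 2; j^3 = p^3 is a perfect cube, so E-series; the 4-jet and mu = 7 give E_7.

Type E_{7}, Milnor number mu = 7.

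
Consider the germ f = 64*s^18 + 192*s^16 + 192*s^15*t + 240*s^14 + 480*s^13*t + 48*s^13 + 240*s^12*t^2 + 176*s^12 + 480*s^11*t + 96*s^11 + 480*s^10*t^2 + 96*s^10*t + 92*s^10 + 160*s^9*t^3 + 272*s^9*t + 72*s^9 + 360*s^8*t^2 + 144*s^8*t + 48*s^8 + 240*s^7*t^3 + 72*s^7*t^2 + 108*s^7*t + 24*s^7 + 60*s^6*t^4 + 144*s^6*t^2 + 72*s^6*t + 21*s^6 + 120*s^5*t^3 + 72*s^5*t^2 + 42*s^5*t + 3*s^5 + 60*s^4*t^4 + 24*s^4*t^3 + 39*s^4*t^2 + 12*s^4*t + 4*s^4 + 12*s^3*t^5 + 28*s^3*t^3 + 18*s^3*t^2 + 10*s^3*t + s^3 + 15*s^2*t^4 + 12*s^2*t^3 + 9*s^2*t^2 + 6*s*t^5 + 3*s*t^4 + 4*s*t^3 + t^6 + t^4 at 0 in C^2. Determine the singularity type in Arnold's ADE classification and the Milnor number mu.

Type E_6, Milnor number mu = 6.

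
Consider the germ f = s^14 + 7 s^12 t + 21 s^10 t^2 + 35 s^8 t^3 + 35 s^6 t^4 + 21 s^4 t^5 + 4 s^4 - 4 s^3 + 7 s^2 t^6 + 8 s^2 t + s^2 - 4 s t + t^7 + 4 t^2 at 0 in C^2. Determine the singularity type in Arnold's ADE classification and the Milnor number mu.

The Hessian of f at 0 is [[2, -4], [-4, 8]] with rank 1, so corank 1. A Groebner basis of the Jacobian ideal J(f) in C{s,t} is {-7*s*t/48 + 5*s/384 + t^4 + t^3/3 + 3*t^2/16 - 5*t/192, s*t^2 - s*t/3 + s/48 - 2*t^3/3 + t^2/2 - t/24, s^2 - s/2 + t}; counting standard monomials gives mu = 6. Corank 1: A-series; mu = 6 gives A_6.

Type A_6, Milnor number mu = 6.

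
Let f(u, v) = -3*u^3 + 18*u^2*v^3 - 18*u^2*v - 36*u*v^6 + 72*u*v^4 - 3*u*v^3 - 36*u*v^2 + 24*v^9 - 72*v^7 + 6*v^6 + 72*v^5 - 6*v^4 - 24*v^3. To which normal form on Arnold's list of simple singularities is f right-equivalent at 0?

E_7

The Hessian of f at 0 is [[0, 0], [0, 0]] with rank 0, so corank 2. A Groebner basis of the Jacobian ideal J(f) in C{u,v} is {u^3 + 6*u^2*v + 48*u^2 + 192*u*v + 192*v^2, -6*u^2 + u*v^2 - 24*u*v - 24*v^2, 3*u^2 + 12*u*v + v^3 + 12*v^2}; counting standard monomials gives mu = 7. Corank 2; j^3 = -3*(u + 2*v)^3 is a perfect cube, so E-series; the 4-jet and mu = 7 give E_7.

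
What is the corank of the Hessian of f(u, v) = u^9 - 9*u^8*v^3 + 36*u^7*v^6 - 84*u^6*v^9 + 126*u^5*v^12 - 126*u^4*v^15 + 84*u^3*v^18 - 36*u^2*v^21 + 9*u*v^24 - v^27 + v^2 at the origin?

1

The Hessian at 0 is [[0, 0], [0, 2]] of rank 1; hence corank 1.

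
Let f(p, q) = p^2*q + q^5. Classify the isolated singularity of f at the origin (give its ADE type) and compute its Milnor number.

The Hessian of f at 0 is [[0, 0], [0, 0]] with rank 0, so corank 2. A Groebner basis of the Jacobian ideal J(f) in C{p,q} is {p^2/5 + q^4, p^3, p*q}; counting standard monomials gives mu = 6. Corank 2; j^3 = p^2*q has shape L^2 M (L != M), so D-series; mu = 6 gives D_6.

Type D_{6}, Milnor number mu = 6.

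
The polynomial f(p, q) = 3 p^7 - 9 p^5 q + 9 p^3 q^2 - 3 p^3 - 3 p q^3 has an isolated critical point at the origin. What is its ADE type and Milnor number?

The Hessian of f at 0 is [[0, 0], [0, 0]] with rank 0, so corank 2. A Groebner basis of the Jacobian ideal J(f) in C{p,q} is {p^3, p*q^2, 3*p^2 + q^3}; counting standard monomials gives mu = 7. Corank 2; j^3 = -3*p^3 is a perfect cube, so E-series; the 4-jet and mu = 7 give E_7.

Type E7, Milnor number mu = 7.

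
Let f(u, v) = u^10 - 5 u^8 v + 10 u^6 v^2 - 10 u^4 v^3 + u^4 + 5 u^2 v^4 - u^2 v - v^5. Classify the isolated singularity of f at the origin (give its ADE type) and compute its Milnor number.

Type D_{6}, Milnor number mu = 6.

The Hessian of f at 0 is [[0, 0], [0, 0]] with rank 0, so corank 2. A Groebner basis of the Jacobian ideal J(f) in C{u,v} is {u^2/5 + v^4, u^3, u*v}; counting standard monomials gives mu = 6. Corank 2; j^3 = -u^2*v has shape L^2 M (L != M), so D-series; mu = 6 gives D_6.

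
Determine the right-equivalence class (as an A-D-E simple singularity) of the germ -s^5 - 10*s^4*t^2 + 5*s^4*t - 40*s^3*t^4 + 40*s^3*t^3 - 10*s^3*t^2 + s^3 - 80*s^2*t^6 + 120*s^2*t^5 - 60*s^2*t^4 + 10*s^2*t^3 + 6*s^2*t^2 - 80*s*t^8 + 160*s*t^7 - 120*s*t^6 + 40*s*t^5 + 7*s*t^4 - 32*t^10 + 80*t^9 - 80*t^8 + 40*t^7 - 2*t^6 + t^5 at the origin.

The Hessian of f at 0 is [[0, 0], [0, 0]] with rank 0, so corank 2. A Groebner basis of the Jacobian ideal J(f) in C{s,t} is {s^2/16 + s*t^3 + s*t^2/4, s^2/4 + s*t^2 + t^4, s^3, s^2*t - s^2/4 - s*t^2}; counting standard monomials gives mu = 8. Corank 2; j^3 = s^3 is a perfect cube, so E-series; the 5-jet and mu = 8 give E_8.

E_{8}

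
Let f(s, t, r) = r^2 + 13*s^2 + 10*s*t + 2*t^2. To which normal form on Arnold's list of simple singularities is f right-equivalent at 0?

A1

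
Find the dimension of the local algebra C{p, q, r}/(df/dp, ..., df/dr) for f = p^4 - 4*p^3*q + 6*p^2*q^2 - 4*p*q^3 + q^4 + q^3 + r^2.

The Hessian of f at 0 has rank 1. Corank 2; j^3 = q^3 is a perfect cube, so E-series; the 4-jet and mu = 6 give E_6.

6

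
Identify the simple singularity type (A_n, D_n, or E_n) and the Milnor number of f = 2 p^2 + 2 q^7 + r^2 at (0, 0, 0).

The Hessian of f at 0 is [[4, 0, 0], [0, 0, 0], [0, 0, 2]] with rank 2, so corank 1. A Groebner basis of the Jacobian ideal J(f) in C{p,q,r} is {q^6, p, r}; counting standard monomials gives mu = 6. Corank 1: A-series; mu = 6 gives A_6.

Type A_6, Milnor number mu = 6.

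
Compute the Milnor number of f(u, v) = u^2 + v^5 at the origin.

The Hessian of f at 0 has rank 1. Corank 1: A-series; mu = 4 gives A_4.

4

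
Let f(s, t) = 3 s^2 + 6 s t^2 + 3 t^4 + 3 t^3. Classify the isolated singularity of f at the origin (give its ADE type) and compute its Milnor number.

Type A2, Milnor number mu = 2.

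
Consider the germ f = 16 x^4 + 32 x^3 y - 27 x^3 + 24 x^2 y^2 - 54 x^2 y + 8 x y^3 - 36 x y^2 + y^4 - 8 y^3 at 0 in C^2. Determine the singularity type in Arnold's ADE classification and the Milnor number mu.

The Hessian of f at 0 is [[0, 0], [0, 0]] with rank 0, so corank 2. A Groebner basis of the Jacobian ideal J(f) in C{x,y} is {y^4, x*y^2 + 11*y^3/18, x^2 + 4*x*y/3 + 4*y^2/9}; counting standard monomials gives mu = 6. Corank 2; j^3 = -(3*x + 2*y)^3 is a perfect cube, so E-series; the 4-jet and mu = 6 give E_6.

Type E_{6}, Milnor number mu = 6.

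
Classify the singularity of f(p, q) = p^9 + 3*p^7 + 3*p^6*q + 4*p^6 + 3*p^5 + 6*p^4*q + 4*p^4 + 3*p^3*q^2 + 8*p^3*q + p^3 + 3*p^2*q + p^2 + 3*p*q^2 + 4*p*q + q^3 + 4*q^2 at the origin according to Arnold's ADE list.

A2

The Hessian of f at 0 is [[2, 4], [4, 8]] with rank 1, so corank 1. A Groebner basis of the Jacobian ideal J(f) in C{p,q} is {q^2, p + 2*q}; counting standard monomials gives mu = 2. Corank 1: A-series; mu = 2 gives A_2.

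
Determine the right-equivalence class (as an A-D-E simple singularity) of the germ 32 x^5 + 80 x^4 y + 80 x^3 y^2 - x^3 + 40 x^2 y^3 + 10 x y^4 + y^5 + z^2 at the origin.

The Hessian of f at 0 has rank 1. Corank 2; j^3 = -x^3 is a perfect cube, so E-series; the 5-jet and mu = 8 give E_8.

E_8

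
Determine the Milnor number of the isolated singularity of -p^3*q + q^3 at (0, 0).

7

The Hessian of f at 0 is [[0, 0], [0, 0]] with rank 0, so corank 2. A Groebner basis of the Jacobian ideal J(f) in C{p,q} is {p^3 - 3*q^2, p^2*q, q^3}; counting standard monomials gives mu = 7. Corank 2; j^3 = q^3 is a perfect cube, so E-series; the 4-jet and mu = 7 give E_7.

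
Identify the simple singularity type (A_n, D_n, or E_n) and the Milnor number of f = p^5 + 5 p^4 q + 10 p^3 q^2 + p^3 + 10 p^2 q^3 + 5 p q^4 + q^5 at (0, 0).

Type E_8, Milnor number mu = 8.

The Hessian of f at 0 is [[0, 0], [0, 0]] with rank 0, so corank 2. A Groebner basis of the Jacobian ideal J(f) in C{p,q} is {q^5, p*q^3 + q^4/4, p^2}; counting standard monomials gives mu = 8. Corank 2; j^3 = p^3 is a perfect cube, so E-series; the 5-jet and mu = 8 give E_8.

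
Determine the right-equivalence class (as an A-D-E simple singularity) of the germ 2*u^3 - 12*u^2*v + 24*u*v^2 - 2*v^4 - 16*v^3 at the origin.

E_6

The Hessian of f at 0 has rank 0. Corank 2; j^3 = 2*(u - 2*v)^3 is a perfect cube, so E-series; the 4-jet and mu = 6 give E_6.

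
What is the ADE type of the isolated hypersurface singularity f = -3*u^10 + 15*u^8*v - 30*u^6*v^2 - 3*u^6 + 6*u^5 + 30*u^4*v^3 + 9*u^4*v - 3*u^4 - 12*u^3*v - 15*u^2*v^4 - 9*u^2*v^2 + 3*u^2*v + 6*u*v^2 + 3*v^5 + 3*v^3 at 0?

D_{6}

The Hessian of f at 0 has rank 0. Corank 2; j^3 = 3*v*(u + v)^2 has shape L^2 M (L != M), so D-series; mu = 6 gives D_6.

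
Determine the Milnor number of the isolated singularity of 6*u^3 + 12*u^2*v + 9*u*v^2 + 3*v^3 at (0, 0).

4

The Hessian of f at 0 has rank 0. Corank 2; j^3 = 3*(u + v)*(2*u^2 + 2*u*v + v^2) splits into three distinct lines over C (the quadratic factor has nonzero discriminant), so D_4.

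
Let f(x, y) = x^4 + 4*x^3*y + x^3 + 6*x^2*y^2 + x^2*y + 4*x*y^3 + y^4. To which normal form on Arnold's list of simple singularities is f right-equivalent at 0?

The Hessian of f at 0 is [[0, 0], [0, 0]] with rank 0, so corank 2. A Groebner basis of the Jacobian ideal J(f) in C{x,y} is {x*y^2, -x*y/4 + y^3, x^2 + x*y}; counting standard monomials gives mu = 5. Corank 2; j^3 = x^2*(x + y) has shape L^2 M (L != M), so D-series; mu = 5 gives D_5.

D_5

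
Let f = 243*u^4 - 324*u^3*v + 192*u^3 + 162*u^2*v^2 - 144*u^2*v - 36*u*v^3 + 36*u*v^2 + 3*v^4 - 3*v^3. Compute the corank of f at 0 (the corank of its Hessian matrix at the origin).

The Hessian at 0 is [[0, 0], [0, 0]] of rank 0; hence corank 2.

2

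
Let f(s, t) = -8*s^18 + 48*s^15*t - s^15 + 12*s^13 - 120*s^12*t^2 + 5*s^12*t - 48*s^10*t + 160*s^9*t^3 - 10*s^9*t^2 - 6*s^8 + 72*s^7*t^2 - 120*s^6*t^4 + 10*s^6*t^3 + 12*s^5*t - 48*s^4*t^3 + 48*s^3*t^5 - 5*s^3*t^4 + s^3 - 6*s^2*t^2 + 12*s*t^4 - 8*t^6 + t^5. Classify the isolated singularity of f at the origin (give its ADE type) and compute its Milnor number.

Type E_8, Milnor number mu = 8.

The Hessian of f at 0 is [[0, 0], [0, 0]] with rank 0, so corank 2. A Groebner basis of the Jacobian ideal J(f) in C{s,t} is {t^4, s^3, -s^2/4 + s*t^2}; counting standard monomials gives mu = 8. Corank 2; j^3 = s^3 is a perfect cube, so E-series; the 5-jet and mu = 8 give E_8.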